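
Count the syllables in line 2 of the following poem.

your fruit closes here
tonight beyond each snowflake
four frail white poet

7

Line 2: tonight (2), beyond (2), each (1), snowflake (2) → 7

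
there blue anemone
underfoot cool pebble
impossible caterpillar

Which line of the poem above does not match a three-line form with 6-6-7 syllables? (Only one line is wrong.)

Line 1: there(1) + blue(1) + anemone(4) = 6 ✓
Line 2: underfoot(3) + cool(1) + pebble(2) = 6 ✓
Line 3: impossible(4) + caterpillar(4) = 8 (expected 7)

The third line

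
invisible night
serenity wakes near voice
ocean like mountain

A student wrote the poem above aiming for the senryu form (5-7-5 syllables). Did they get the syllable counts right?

Line 1: "invisible night": 4+1 = 5 ✓
Line 2: "serenity wakes near voice": 4+1+1+1 = 7 ✓
Line 3: "ocean like mountain": 2+1+2 = 5 ✓

Yes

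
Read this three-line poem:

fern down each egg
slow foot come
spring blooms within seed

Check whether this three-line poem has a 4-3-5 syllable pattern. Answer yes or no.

Yes

Line 1: fern (1), down (1), each (1), egg (1) → 4 ✓
Line 2: slow (1), foot (1), come (1) → 3 ✓
Line 3: spring (1), blooms (1), within (2), seed (1) → 5 ✓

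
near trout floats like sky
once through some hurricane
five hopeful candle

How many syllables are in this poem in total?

16

Line 1: near(1) + trout(1) + floats(1) + like(1) + sky(1) = 5
Line 2: once(1) + through(1) + some(1) + hurricane(3) = 6
Line 3: five(1) + hopeful(2) + candle(2) = 5
Total: 5 + 6 + 5 = 16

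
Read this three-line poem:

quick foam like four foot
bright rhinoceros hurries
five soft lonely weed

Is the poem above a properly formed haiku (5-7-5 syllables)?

Yes

Line 1: "quick foam like four foot": 1+1+1+1+1 = 5 ✓
Line 2: "bright rhinoceros hurries": 1+4+2 = 7 ✓
Line 3: "five soft lonely weed": 1+1+2+1 = 5 ✓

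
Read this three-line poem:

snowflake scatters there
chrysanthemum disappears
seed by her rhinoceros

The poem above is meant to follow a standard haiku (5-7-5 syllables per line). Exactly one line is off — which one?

Line 1: snowflake(2) + scatters(2) + there(1) = 5 ✓
Line 2: chrysanthemum(4) + disappears(3) = 7 ✓
Line 3: seed(1) + by(1) + her(1) + rhinoceros(4) = 7 (expected 5)

Line 3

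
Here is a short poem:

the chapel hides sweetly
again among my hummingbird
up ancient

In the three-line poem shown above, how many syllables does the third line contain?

3

The third line: up(1) + ancient(2) = 3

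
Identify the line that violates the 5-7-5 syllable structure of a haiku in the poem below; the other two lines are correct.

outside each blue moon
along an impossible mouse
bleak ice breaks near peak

Line 1: "outside each blue moon": 2+1+1+1 = 5 ✓
Line 2: "along an impossible mouse": 2+1+4+1 = 8 (expected 7)
Line 3: "bleak ice breaks near peak": 1+1+1+1+1 = 5 ✓

Line 2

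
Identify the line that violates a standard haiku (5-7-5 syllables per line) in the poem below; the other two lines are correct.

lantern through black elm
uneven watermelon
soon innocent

Line 3

Line 1: "lantern through black elm": 2+1+1+1 = 5 ✓
Line 2: "uneven watermelon": 3+4 = 7 ✓
Line 3: "soon innocent": 1+3 = 4 (expected 5)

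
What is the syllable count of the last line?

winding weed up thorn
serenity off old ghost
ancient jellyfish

The last line: ancient(2) + jellyfish(3) = 5

5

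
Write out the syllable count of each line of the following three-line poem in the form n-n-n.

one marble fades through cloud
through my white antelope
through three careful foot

Line 1: "one marble fades through cloud": 1+2+1+1+1 = 6
Line 2: "through my white antelope": 1+1+1+3 = 6
Line 3: "through three careful foot": 1+1+2+1 = 5

6-6-5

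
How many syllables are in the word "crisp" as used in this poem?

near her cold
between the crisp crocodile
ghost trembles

1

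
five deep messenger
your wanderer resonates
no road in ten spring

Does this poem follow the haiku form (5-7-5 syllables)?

Yes

Line 1: five (1), deep (1), messenger (3) → 5 ✓
Line 2: your (1), wanderer (3), resonates (3) → 7 ✓
Line 3: no (1), road (1), in (1), ten (1), spring (1) → 5 ✓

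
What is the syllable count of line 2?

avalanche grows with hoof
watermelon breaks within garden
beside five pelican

9

Line 2: "watermelon breaks within garden": 4+1+2+2 = 9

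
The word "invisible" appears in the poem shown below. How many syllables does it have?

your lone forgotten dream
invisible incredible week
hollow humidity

"invisible" has 4 syllables.

4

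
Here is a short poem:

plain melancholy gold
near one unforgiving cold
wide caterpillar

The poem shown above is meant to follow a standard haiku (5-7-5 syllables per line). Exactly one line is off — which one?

The first line

Line 1: plain(1) + melancholy(4) + gold(1) = 6 (expected 5)
Line 2: near(1) + one(1) + unforgiving(4) + cold(1) = 7 ✓
Line 3: wide(1) + caterpillar(4) = 5 ✓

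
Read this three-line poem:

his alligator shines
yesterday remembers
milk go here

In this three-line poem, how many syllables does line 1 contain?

6

Line 1: "his alligator shines": 1+4+1 = 6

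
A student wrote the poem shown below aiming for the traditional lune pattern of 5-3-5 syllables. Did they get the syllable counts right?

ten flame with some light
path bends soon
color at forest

Line 1: ten (1), flame (1), with (1), some (1), light (1) → 5 ✓
Line 2: path (1), bends (1), soon (1) → 3 ✓
Line 3: color (2), at (1), forest (2) → 5 ✓

Yes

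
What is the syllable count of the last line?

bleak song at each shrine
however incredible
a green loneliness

5

The last line: "a green loneliness": 1+1+3 = 5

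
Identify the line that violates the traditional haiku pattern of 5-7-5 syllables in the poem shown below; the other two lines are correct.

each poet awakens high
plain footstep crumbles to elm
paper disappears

The first line

Line 1: each (1), poet (2), awakens (3), high (1) → 7 (expected 5)
Line 2: plain (1), footstep (2), crumbles (2), to (1), elm (1) → 7 ✓
Line 3: paper (2), disappears (3) → 5 ✓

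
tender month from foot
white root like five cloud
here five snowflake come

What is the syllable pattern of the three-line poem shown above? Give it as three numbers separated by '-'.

Line 1: tender (2), month (1), from (1), foot (1) → 5
Line 2: white (1), root (1), like (1), five (1), cloud (1) → 5
Line 3: here (1), five (1), snowflake (2), come (1) → 5

5-5-5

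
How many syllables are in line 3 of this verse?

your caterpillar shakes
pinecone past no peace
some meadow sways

Line 3: some (1), meadow (2), sways (1) → 4

4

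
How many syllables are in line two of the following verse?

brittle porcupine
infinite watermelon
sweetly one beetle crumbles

Line two: infinite (3), watermelon (4) → 7

7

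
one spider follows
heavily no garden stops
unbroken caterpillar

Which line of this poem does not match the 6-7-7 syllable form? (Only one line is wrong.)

Line 1: one(1) + spider(2) + follows(2) = 5 (expected 6)
Line 2: heavily(3) + no(1) + garden(2) + stops(1) = 7 ✓
Line 3: unbroken(3) + caterpillar(4) = 7 ✓

The first line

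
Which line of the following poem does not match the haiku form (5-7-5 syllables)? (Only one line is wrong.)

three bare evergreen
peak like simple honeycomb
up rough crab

The third line

Line 1: "three bare evergreen": 1+1+3 = 5 ✓
Line 2: "peak like simple honeycomb": 1+1+2+3 = 7 ✓
Line 3: "up rough crab": 1+1+1 = 3 (expected 5)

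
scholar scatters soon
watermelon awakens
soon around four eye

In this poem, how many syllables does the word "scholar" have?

"scholar" has 2 syllables.

2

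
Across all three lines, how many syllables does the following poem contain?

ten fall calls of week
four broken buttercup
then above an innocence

Line 1: ten (1), fall (1), calls (1), of (1), week (1) → 5
Line 2: four (1), broken (2), buttercup (3) → 6
Line 3: then (1), above (2), an (1), innocence (3) → 7
Total: 5 + 6 + 7 = 18

18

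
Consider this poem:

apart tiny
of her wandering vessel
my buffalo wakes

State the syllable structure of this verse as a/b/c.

4/7/5

Line 1: "apart tiny": 2+2 = 4
Line 2: "of her wandering vessel": 1+1+3+2 = 7
Line 3: "my buffalo wakes": 1+3+1 = 5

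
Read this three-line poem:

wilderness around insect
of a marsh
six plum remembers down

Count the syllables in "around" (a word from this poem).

"around" has 2 syllables.

2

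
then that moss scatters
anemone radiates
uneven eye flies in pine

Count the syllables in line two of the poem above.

Line two: anemone(4) + radiates(3) = 7

7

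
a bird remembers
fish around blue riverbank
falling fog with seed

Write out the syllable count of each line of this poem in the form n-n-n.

Line 1: "a bird remembers": 1+1+3 = 5
Line 2: "fish around blue riverbank": 1+2+1+3 = 7
Line 3: "falling fog with seed": 2+1+1+1 = 5

5-7-5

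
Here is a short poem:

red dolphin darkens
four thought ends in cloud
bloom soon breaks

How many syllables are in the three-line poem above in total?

Line 1: red(1) + dolphin(2) + darkens(2) = 5
Line 2: four(1) + thought(1) + ends(1) + in(1) + cloud(1) = 5
Line 3: bloom(1) + soon(1) + breaks(1) = 3
Total: 5 + 5 + 3 = 13

13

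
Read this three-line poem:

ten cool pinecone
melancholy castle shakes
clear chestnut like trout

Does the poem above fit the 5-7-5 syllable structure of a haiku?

No

Line 1: "ten cool pinecone": 1+1+2 = 4 (expected 5)
Line 2: "melancholy castle shakes": 4+2+1 = 7 ✓
Line 3: "clear chestnut like trout": 1+2+1+1 = 5 ✓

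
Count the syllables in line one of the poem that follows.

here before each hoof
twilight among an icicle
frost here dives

Line one: here (1), before (2), each (1), hoof (1) → 5

5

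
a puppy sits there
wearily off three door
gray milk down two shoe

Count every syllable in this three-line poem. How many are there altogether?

Line 1: "a puppy sits there": 1+2+1+1 = 5
Line 2: "wearily off three door": 3+1+1+1 = 6
Line 3: "gray milk down two shoe": 1+1+1+1+1 = 5
Total: 5 + 6 + 5 = 16

16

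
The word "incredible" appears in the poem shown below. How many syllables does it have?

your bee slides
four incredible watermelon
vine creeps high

"incredible" has 4 syllables.

4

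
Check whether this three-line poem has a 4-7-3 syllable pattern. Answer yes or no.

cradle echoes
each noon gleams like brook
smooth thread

Line 1: cradle (2), echoes (2) → 4 ✓
Line 2: each (1), noon (1), gleams (1), like (1), brook (1) → 5 (expected 7)
Line 3: smooth (1), thread (1) → 2 (expected 3)

No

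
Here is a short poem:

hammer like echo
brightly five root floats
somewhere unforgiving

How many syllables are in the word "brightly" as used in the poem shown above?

2

"brightly" has 2 syllables.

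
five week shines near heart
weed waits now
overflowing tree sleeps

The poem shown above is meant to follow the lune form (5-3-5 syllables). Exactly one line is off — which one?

The third line

Line 1: five (1), week (1), shines (1), near (1), heart (1) → 5 ✓
Line 2: weed (1), waits (1), now (1) → 3 ✓
Line 3: overflowing (4), tree (1), sleeps (1) → 6 (expected 5)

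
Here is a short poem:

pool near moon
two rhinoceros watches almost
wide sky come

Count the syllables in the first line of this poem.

The first line: pool (1), near (1), moon (1) → 3

3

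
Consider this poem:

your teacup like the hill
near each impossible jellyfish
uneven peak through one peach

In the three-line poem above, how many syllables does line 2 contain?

Line 2: near (1), each (1), impossible (4), jellyfish (3) → 9

9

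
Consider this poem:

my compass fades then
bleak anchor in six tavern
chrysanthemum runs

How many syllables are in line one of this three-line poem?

5

Line one: my (1), compass (2), fades (1), then (1) → 5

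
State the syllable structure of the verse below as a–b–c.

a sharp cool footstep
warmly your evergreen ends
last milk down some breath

Line 1: a(1) + sharp(1) + cool(1) + footstep(2) = 5
Line 2: warmly(2) + your(1) + evergreen(3) + ends(1) = 7
Line 3: last(1) + milk(1) + down(1) + some(1) + breath(1) = 5

5–7–5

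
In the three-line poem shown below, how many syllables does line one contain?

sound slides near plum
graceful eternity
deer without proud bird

4

Line one: "sound slides near plum": 1+1+1+1 = 4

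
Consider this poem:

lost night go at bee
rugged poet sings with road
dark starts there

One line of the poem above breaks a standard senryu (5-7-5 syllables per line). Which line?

Line 1: lost (1), night (1), go (1), at (1), bee (1) → 5 ✓
Line 2: rugged (2), poet (2), sings (1), with (1), road (1) → 7 ✓
Line 3: dark (1), starts (1), there (1) → 3 (expected 5)

The third line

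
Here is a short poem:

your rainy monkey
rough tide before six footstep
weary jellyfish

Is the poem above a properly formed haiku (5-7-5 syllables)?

Yes

Line 1: "your rainy monkey": 1+2+2 = 5 ✓
Line 2: "rough tide before six footstep": 1+1+2+1+2 = 7 ✓
Line 3: "weary jellyfish": 2+3 = 5 ✓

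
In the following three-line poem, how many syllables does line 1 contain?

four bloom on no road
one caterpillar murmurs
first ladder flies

Line 1: four(1) + bloom(1) + on(1) + no(1) + road(1) = 5

5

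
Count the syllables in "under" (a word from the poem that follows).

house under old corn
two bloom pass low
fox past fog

"under" has 2 syllables.

2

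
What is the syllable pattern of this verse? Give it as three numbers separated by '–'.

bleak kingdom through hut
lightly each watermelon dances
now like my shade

Line 1: "bleak kingdom through hut": 1+2+1+1 = 5
Line 2: "lightly each watermelon dances": 2+1+4+2 = 9
Line 3: "now like my shade": 1+1+1+1 = 4

5–9–4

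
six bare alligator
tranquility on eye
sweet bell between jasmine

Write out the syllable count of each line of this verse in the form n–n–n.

Line 1: six (1), bare (1), alligator (4) → 6
Line 2: tranquility (4), on (1), eye (1) → 6
Line 3: sweet (1), bell (1), between (2), jasmine (2) → 6

6–6–6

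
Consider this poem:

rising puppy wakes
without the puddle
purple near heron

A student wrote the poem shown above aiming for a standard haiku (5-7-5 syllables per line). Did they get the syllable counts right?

No

Line 1: "rising puppy wakes": 2+2+1 = 5 ✓
Line 2: "without the puddle": 2+1+2 = 5 (expected 7)
Line 3: "purple near heron": 2+1+2 = 5 ✓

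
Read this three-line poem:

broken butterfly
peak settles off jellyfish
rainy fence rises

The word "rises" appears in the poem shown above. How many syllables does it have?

"rises" has 2 syllables.

2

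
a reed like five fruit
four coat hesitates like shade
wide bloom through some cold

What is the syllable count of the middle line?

The middle line: four (1), coat (1), hesitates (3), like (1), shade (1) → 7

7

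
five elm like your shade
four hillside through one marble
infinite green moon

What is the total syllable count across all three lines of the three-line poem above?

Line 1: "five elm like your shade": 1+1+1+1+1 = 5
Line 2: "four hillside through one marble": 1+2+1+1+2 = 7
Line 3: "infinite green moon": 3+1+1 = 5
Total: 5 + 7 + 5 = 17

17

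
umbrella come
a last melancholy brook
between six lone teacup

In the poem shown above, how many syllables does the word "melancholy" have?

4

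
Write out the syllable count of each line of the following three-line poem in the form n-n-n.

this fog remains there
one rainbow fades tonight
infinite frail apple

Line 1: this(1) + fog(1) + remains(2) + there(1) = 5
Line 2: one(1) + rainbow(2) + fades(1) + tonight(2) = 6
Line 3: infinite(3) + frail(1) + apple(2) = 6

5-6-6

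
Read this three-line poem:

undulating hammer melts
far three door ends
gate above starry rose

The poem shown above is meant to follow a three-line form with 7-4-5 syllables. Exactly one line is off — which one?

Line 3

Line 1: undulating (4), hammer (2), melts (1) → 7 ✓
Line 2: far (1), three (1), door (1), ends (1) → 4 ✓
Line 3: gate (1), above (2), starry (2), rose (1) → 6 (expected 5)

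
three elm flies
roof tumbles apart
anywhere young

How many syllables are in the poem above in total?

12

Line 1: three(1) + elm(1) + flies(1) = 3
Line 2: roof(1) + tumbles(2) + apart(2) = 5
Line 3: anywhere(3) + young(1) = 4
Total: 3 + 5 + 4 = 12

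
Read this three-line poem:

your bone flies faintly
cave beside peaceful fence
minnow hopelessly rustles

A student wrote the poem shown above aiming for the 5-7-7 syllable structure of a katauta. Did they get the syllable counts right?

Line 1: your (1), bone (1), flies (1), faintly (2) → 5 ✓
Line 2: cave (1), beside (2), peaceful (2), fence (1) → 6 (expected 7)
Line 3: minnow (2), hopelessly (3), rustles (2) → 7 ✓

No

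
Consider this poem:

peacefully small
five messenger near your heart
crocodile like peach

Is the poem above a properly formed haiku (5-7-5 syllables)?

Line 1: peacefully(3) + small(1) = 4 (expected 5)
Line 2: five(1) + messenger(3) + near(1) + your(1) + heart(1) = 7 ✓
Line 3: crocodile(3) + like(1) + peach(1) = 5 ✓

No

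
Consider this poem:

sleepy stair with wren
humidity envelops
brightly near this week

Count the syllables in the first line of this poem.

5

The first line: sleepy (2), stair (1), with (1), wren (1) → 5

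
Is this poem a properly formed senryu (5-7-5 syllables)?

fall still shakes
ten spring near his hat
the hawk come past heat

Line 1: "fall still shakes": 1+1+1 = 3 (expected 5)
Line 2: "ten spring near his hat": 1+1+1+1+1 = 5 (expected 7)
Line 3: "the hawk come past heat": 1+1+1+1+1 = 5 ✓

No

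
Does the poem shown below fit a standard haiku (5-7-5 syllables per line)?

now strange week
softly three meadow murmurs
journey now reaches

No

Line 1: "now strange week": 1+1+1 = 3 (expected 5)
Line 2: "softly three meadow murmurs": 2+1+2+2 = 7 ✓
Line 3: "journey now reaches": 2+1+2 = 5 ✓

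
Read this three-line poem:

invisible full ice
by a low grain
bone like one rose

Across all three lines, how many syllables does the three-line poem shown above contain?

14

Line 1: invisible (4), full (1), ice (1) → 6
Line 2: by (1), a (1), low (1), grain (1) → 4
Line 3: bone (1), like (1), one (1), rose (1) → 4
Total: 6 + 4 + 4 = 14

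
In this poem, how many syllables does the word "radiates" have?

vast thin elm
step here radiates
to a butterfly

3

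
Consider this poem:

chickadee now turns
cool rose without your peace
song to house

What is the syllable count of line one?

5

Line one: chickadee (3), now (1), turns (1) → 5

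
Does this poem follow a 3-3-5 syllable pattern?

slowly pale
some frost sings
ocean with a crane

Yes

Line 1: slowly (2), pale (1) → 3 ✓
Line 2: some (1), frost (1), sings (1) → 3 ✓
Line 3: ocean (2), with (1), a (1), crane (1) → 5 ✓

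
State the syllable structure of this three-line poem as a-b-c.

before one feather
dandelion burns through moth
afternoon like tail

Line 1: before(2) + one(1) + feather(2) = 5
Line 2: dandelion(4) + burns(1) + through(1) + moth(1) = 7
Line 3: afternoon(3) + like(1) + tail(1) = 5

5-7-5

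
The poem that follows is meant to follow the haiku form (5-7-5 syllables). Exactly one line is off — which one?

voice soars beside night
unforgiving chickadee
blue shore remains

Line 1: "voice soars beside night": 1+1+2+1 = 5 ✓
Line 2: "unforgiving chickadee": 4+3 = 7 ✓
Line 3: "blue shore remains": 1+1+2 = 4 (expected 5)

Line 3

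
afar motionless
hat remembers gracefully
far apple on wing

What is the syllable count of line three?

5

Line three: far(1) + apple(2) + on(1) + wing(1) = 5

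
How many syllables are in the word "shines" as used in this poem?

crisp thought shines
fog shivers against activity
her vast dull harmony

1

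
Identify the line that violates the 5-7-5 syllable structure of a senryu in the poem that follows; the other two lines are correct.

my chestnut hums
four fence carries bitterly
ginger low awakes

Line 1: "my chestnut hums": 1+2+1 = 4 (expected 5)
Line 2: "four fence carries bitterly": 1+1+2+3 = 7 ✓
Line 3: "ginger low awakes": 2+1+2 = 5 ✓

The first line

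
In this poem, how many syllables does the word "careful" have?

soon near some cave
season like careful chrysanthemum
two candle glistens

2

"careful" has 2 syllables.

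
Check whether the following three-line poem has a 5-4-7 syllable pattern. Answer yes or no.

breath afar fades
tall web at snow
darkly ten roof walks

No

Line 1: "breath afar fades": 1+2+1 = 4 (expected 5)
Line 2: "tall web at snow": 1+1+1+1 = 4 ✓
Line 3: "darkly ten roof walks": 2+1+1+1 = 5 (expected 7)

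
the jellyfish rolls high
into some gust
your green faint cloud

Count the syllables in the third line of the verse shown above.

The third line: your (1), green (1), faint (1), cloud (1) → 4

4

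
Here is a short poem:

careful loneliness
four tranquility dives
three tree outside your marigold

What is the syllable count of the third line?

The third line: three (1), tree (1), outside (2), your (1), marigold (3) → 8

8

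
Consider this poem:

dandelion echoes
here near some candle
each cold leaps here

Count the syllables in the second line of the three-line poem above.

The second line: here (1), near (1), some (1), candle (2) → 5

5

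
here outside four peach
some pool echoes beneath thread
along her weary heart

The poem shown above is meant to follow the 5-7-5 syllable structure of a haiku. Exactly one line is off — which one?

Line 1: here(1) + outside(2) + four(1) + peach(1) = 5 ✓
Line 2: some(1) + pool(1) + echoes(2) + beneath(2) + thread(1) = 7 ✓
Line 3: along(2) + her(1) + weary(2) + heart(1) = 6 (expected 5)

Line 3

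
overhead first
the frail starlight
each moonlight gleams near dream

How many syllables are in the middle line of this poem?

The middle line: the (1), frail (1), starlight (2) → 4

4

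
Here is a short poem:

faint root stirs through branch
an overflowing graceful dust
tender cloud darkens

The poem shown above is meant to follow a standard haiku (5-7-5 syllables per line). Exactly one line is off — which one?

Line 1: "faint root stirs through branch": 1+1+1+1+1 = 5 ✓
Line 2: "an overflowing graceful dust": 1+4+2+1 = 8 (expected 7)
Line 3: "tender cloud darkens": 2+1+2 = 5 ✓

Line 2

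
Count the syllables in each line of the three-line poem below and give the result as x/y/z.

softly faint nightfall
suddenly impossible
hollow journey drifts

Line 1: "softly faint nightfall": 2+1+2 = 5
Line 2: "suddenly impossible": 3+4 = 7
Line 3: "hollow journey drifts": 2+2+1 = 5

5/7/5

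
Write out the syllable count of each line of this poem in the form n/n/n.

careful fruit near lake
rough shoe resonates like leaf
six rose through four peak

Line 1: "careful fruit near lake": 2+1+1+1 = 5
Line 2: "rough shoe resonates like leaf": 1+1+3+1+1 = 7
Line 3: "six rose through four peak": 1+1+1+1+1 = 5

5/7/5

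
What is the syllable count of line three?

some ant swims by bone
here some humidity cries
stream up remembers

Line three: stream(1) + up(1) + remembers(3) = 5

5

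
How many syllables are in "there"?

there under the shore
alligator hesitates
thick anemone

1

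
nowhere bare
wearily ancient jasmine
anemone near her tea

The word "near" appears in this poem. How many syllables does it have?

"near" has 1 syllable.

1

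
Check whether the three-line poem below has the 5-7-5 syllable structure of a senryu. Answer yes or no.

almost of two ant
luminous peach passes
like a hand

No

Line 1: almost(2) + of(1) + two(1) + ant(1) = 5 ✓
Line 2: luminous(3) + peach(1) + passes(2) = 6 (expected 7)
Line 3: like(1) + a(1) + hand(1) = 3 (expected 5)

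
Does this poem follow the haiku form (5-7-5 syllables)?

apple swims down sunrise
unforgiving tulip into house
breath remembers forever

No

Line 1: apple (2), swims (1), down (1), sunrise (2) → 6 (expected 5)
Line 2: unforgiving (4), tulip (2), into (2), house (1) → 9 (expected 7)
Line 3: breath (1), remembers (3), forever (3) → 7 (expected 5)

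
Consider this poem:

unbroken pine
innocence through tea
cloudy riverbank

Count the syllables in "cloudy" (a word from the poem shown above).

2

"cloudy" has 2 syllables.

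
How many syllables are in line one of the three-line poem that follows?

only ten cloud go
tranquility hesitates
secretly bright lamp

Line one: only (2), ten (1), cloud (1), go (1) → 5

5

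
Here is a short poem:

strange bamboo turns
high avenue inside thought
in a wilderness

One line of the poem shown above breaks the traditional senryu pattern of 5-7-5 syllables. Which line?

Line 1: "strange bamboo turns": 1+2+1 = 4 (expected 5)
Line 2: "high avenue inside thought": 1+3+2+1 = 7 ✓
Line 3: "in a wilderness": 1+1+3 = 5 ✓

Line 1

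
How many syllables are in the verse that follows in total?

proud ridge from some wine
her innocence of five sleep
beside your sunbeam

17

Line 1: "proud ridge from some wine": 1+1+1+1+1 = 5
Line 2: "her innocence of five sleep": 1+3+1+1+1 = 7
Line 3: "beside your sunbeam": 2+1+2 = 5
Total: 5 + 7 + 5 = 17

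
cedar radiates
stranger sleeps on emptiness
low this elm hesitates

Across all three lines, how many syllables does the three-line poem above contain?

Line 1: cedar(2) + radiates(3) = 5
Line 2: stranger(2) + sleeps(1) + on(1) + emptiness(3) = 7
Line 3: low(1) + this(1) + elm(1) + hesitates(3) = 6
Total: 5 + 7 + 6 = 18

18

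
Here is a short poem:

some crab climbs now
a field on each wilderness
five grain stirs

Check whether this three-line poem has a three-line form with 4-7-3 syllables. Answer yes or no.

Yes

Line 1: "some crab climbs now": 1+1+1+1 = 4 ✓
Line 2: "a field on each wilderness": 1+1+1+1+3 = 7 ✓
Line 3: "five grain stirs": 1+1+1 = 3 ✓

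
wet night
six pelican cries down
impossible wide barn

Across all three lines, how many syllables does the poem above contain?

14

Line 1: wet (1), night (1) → 2
Line 2: six (1), pelican (3), cries (1), down (1) → 6
Line 3: impossible (4), wide (1), barn (1) → 6
Total: 2 + 6 + 6 = 14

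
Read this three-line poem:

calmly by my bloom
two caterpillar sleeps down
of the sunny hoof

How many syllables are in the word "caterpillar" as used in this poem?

4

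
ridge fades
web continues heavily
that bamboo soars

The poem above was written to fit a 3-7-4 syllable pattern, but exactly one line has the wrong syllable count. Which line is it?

The first line

Line 1: ridge (1), fades (1) → 2 (expected 3)
Line 2: web (1), continues (3), heavily (3) → 7 ✓
Line 3: that (1), bamboo (2), soars (1) → 4 ✓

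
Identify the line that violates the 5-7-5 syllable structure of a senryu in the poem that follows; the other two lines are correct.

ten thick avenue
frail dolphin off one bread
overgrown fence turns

Line 1: "ten thick avenue": 1+1+3 = 5 ✓
Line 2: "frail dolphin off one bread": 1+2+1+1+1 = 6 (expected 7)
Line 3: "overgrown fence turns": 3+1+1 = 5 ✓

The second line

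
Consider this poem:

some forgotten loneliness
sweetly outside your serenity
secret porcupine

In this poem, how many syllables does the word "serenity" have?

4

"serenity" has 4 syllables.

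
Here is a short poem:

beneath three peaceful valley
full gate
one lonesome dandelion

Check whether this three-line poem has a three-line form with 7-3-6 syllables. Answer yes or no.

Line 1: beneath(2) + three(1) + peaceful(2) + valley(2) = 7 ✓
Line 2: full(1) + gate(1) = 2 (expected 3)
Line 3: one(1) + lonesome(2) + dandelion(4) = 7 (expected 6)

No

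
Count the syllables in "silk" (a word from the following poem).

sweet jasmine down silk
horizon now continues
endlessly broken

1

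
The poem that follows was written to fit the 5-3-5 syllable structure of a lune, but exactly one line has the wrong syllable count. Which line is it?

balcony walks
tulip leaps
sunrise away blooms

Line 1

Line 1: balcony (3), walks (1) → 4 (expected 5)
Line 2: tulip (2), leaps (1) → 3 ✓
Line 3: sunrise (2), away (2), blooms (1) → 5 ✓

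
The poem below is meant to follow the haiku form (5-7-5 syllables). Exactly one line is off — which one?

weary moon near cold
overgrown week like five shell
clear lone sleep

Line 1: weary(2) + moon(1) + near(1) + cold(1) = 5 ✓
Line 2: overgrown(3) + week(1) + like(1) + five(1) + shell(1) = 7 ✓
Line 3: clear(1) + lone(1) + sleep(1) = 3 (expected 5)

Line 3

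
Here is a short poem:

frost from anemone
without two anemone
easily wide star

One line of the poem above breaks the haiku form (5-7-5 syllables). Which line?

Line 1: "frost from anemone": 1+1+4 = 6 (expected 5)
Line 2: "without two anemone": 2+1+4 = 7 ✓
Line 3: "easily wide star": 3+1+1 = 5 ✓

The first line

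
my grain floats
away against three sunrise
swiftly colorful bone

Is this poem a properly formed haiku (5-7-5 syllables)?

No

Line 1: "my grain floats": 1+1+1 = 3 (expected 5)
Line 2: "away against three sunrise": 2+2+1+2 = 7 ✓
Line 3: "swiftly colorful bone": 2+3+1 = 6 (expected 5)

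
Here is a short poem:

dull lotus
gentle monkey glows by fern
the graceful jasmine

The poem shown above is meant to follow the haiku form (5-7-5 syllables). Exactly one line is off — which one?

Line 1: dull (1), lotus (2) → 3 (expected 5)
Line 2: gentle (2), monkey (2), glows (1), by (1), fern (1) → 7 ✓
Line 3: the (1), graceful (2), jasmine (2) → 5 ✓

Line 1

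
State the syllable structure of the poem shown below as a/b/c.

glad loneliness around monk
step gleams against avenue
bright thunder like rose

7/7/5

Line 1: glad(1) + loneliness(3) + around(2) + monk(1) = 7
Line 2: step(1) + gleams(1) + against(2) + avenue(3) = 7
Line 3: bright(1) + thunder(2) + like(1) + rose(1) = 5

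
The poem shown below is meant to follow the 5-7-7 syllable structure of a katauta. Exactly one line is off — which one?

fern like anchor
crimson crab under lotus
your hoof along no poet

The first line

Line 1: "fern like anchor": 1+1+2 = 4 (expected 5)
Line 2: "crimson crab under lotus": 2+1+2+2 = 7 ✓
Line 3: "your hoof along no poet": 1+1+2+1+2 = 7 ✓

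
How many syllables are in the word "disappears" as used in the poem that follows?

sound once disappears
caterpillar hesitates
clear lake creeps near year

3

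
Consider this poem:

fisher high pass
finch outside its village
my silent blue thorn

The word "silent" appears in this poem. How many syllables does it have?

2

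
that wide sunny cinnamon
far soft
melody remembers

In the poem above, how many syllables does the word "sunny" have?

2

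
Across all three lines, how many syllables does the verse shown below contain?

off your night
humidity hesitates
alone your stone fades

Line 1: off (1), your (1), night (1) → 3
Line 2: humidity (4), hesitates (3) → 7
Line 3: alone (2), your (1), stone (1), fades (1) → 5
Total: 3 + 7 + 5 = 15

15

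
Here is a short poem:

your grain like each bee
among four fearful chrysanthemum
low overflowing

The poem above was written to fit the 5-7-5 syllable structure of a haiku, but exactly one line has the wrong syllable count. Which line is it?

Line 1: your (1), grain (1), like (1), each (1), bee (1) → 5 ✓
Line 2: among (2), four (1), fearful (2), chrysanthemum (4) → 9 (expected 7)
Line 3: low (1), overflowing (4) → 5 ✓

The second line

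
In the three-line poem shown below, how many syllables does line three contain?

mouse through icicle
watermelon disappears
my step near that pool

5

Line three: my(1) + step(1) + near(1) + that(1) + pool(1) = 5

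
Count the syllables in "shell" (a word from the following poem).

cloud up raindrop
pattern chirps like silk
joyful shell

1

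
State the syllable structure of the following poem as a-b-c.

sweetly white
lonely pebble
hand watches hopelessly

3-4-6

Line 1: "sweetly white": 2+1 = 3
Line 2: "lonely pebble": 2+2 = 4
Line 3: "hand watches hopelessly": 1+2+3 = 6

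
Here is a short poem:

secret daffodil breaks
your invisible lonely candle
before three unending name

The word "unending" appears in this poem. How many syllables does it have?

"unending" has 3 syllables.

3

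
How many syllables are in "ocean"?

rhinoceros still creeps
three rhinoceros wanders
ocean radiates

2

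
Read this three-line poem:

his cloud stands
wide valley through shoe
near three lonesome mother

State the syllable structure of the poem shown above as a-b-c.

Line 1: his(1) + cloud(1) + stands(1) = 3
Line 2: wide(1) + valley(2) + through(1) + shoe(1) = 5
Line 3: near(1) + three(1) + lonesome(2) + mother(2) = 6

3-5-6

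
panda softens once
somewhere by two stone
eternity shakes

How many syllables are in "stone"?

1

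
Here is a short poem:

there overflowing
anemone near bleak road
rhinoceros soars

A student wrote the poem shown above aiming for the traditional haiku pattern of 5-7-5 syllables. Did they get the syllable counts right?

Yes

Line 1: "there overflowing": 1+4 = 5 ✓
Line 2: "anemone near bleak road": 4+1+1+1 = 7 ✓
Line 3: "rhinoceros soars": 4+1 = 5 ✓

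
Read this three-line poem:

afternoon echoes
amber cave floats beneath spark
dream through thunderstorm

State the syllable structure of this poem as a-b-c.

Line 1: "afternoon echoes": 3+2 = 5
Line 2: "amber cave floats beneath spark": 2+1+1+2+1 = 7
Line 3: "dream through thunderstorm": 1+1+3 = 5

5-7-5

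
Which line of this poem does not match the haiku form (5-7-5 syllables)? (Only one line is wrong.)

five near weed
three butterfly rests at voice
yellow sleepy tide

Line 1: "five near weed": 1+1+1 = 3 (expected 5)
Line 2: "three butterfly rests at voice": 1+3+1+1+1 = 7 ✓
Line 3: "yellow sleepy tide": 2+2+1 = 5 ✓

The first line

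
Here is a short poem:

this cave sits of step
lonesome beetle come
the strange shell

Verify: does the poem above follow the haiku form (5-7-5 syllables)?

Line 1: "this cave sits of step": 1+1+1+1+1 = 5 ✓
Line 2: "lonesome beetle come": 2+2+1 = 5 (expected 7)
Line 3: "the strange shell": 1+1+1 = 3 (expected 5)

No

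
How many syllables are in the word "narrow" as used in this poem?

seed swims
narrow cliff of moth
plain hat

2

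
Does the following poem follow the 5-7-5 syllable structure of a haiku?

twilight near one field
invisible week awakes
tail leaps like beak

Line 1: "twilight near one field": 2+1+1+1 = 5 ✓
Line 2: "invisible week awakes": 4+1+2 = 7 ✓
Line 3: "tail leaps like beak": 1+1+1+1 = 4 (expected 5)

No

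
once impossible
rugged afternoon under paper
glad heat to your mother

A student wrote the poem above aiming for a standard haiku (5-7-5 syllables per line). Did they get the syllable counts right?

No

Line 1: once (1), impossible (4) → 5 ✓
Line 2: rugged (2), afternoon (3), under (2), paper (2) → 9 (expected 7)
Line 3: glad (1), heat (1), to (1), your (1), mother (2) → 6 (expected 5)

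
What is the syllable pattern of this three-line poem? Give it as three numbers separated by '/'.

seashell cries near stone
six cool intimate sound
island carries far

Line 1: seashell(2) + cries(1) + near(1) + stone(1) = 5
Line 2: six(1) + cool(1) + intimate(3) + sound(1) = 6
Line 3: island(2) + carries(2) + far(1) = 5

5/6/5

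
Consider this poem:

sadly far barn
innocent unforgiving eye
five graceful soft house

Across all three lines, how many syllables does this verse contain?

17

Line 1: sadly(2) + far(1) + barn(1) = 4
Line 2: innocent(3) + unforgiving(4) + eye(1) = 8
Line 3: five(1) + graceful(2) + soft(1) + house(1) = 5
Total: 4 + 8 + 5 = 17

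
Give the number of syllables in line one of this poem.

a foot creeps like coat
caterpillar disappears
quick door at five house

Line one: "a foot creeps like coat": 1+1+1+1+1 = 5

5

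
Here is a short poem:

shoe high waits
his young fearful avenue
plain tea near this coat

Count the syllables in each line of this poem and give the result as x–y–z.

3–7–5

Line 1: shoe (1), high (1), waits (1) → 3
Line 2: his (1), young (1), fearful (2), avenue (3) → 7
Line 3: plain (1), tea (1), near (1), this (1), coat (1) → 5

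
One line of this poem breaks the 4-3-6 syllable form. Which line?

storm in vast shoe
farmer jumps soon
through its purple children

Line 1: storm(1) + in(1) + vast(1) + shoe(1) = 4 ✓
Line 2: farmer(2) + jumps(1) + soon(1) = 4 (expected 3)
Line 3: through(1) + its(1) + purple(2) + children(2) = 6 ✓

Line 2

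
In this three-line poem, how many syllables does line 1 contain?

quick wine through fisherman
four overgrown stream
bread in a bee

Line 1: quick (1), wine (1), through (1), fisherman (3) → 6

6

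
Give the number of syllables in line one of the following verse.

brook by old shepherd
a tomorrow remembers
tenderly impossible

Line one: brook (1), by (1), old (1), shepherd (2) → 5

5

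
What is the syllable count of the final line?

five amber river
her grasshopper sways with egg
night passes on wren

5

The final line: night(1) + passes(2) + on(1) + wren(1) = 5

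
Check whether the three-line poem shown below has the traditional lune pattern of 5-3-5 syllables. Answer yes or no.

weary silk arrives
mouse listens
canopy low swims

Line 1: "weary silk arrives": 2+1+2 = 5 ✓
Line 2: "mouse listens": 1+2 = 3 ✓
Line 3: "canopy low swims": 3+1+1 = 5 ✓

Yes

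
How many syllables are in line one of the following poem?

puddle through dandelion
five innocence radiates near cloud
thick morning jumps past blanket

7

Line one: "puddle through dandelion": 2+1+4 = 7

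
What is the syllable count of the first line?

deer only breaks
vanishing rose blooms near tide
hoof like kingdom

4

The first line: "deer only breaks": 1+2+1 = 4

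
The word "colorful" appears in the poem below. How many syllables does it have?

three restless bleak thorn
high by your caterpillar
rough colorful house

3

"colorful" has 3 syllables.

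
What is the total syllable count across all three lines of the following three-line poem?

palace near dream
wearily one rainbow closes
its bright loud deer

16

Line 1: palace (2), near (1), dream (1) → 4
Line 2: wearily (3), one (1), rainbow (2), closes (2) → 8
Line 3: its (1), bright (1), loud (1), deer (1) → 4
Total: 4 + 8 + 4 = 16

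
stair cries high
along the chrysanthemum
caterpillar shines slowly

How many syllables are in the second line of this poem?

7

The second line: along (2), the (1), chrysanthemum (4) → 7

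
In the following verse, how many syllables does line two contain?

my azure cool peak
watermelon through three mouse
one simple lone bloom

7

Line two: watermelon(4) + through(1) + three(1) + mouse(1) = 7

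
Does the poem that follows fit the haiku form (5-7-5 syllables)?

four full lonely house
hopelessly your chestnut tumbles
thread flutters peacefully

No

Line 1: "four full lonely house": 1+1+2+1 = 5 ✓
Line 2: "hopelessly your chestnut tumbles": 3+1+2+2 = 8 (expected 7)
Line 3: "thread flutters peacefully": 1+2+3 = 6 (expected 5)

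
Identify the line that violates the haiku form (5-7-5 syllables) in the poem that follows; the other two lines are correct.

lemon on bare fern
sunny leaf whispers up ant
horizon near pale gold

Line 1: lemon(2) + on(1) + bare(1) + fern(1) = 5 ✓
Line 2: sunny(2) + leaf(1) + whispers(2) + up(1) + ant(1) = 7 ✓
Line 3: horizon(3) + near(1) + pale(1) + gold(1) = 6 (expected 5)

Line 3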